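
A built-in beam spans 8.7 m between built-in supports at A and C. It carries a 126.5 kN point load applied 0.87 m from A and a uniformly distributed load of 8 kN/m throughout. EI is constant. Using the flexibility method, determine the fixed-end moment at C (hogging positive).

M_C = 60.36 kN·m

Take the two fixed-end moments M_A, M_C as redundants; the released structure is the simple span AC.
End rotations of the released simple span under the applied load (×1/EI):
  at A: point load 126.5 at a = 0.87: Pab(L + b)/(6LEI) = 272.9/EI
  at C: point load 126.5 at a = 0.87: Pab(L + a)/(6LEI) = 158/EI
  at A: UDL 8: wL³/(24EI) = 219.5/EI
  at C: UDL 8: wL³/(24EI) = 219.5/EI
  θ_A0 = 492.4/EI,  θ_C0 = 377.5/EI
Flexibility coefficients: a unit moment at one end gives L/(3EI) there and L/(6EI) at the far end, so f₁₁ = f₂₂ = 2.9/EI and f₁₂ = f₂₁ = 1.45/EI.
Compatibility — zero rotation at each built-in end:
  2.9 M_A + 1.45 M_C = 492.4
  1.45 M_A + 2.9 M_C = 377.5
Solving the pair gives M_A = 139.6 kN·m and M_C = 60.36 kN·m (hogging).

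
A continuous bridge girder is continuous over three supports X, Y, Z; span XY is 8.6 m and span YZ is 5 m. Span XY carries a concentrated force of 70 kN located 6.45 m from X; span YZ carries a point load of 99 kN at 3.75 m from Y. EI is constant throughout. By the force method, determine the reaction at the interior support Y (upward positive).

Insert a hinge at Y; M_Y is the redundant, and each span becomes simply supported.
End slopes at the hinge Y, treating each span as simply supported:
  span XY: point load 70 at a = 6.45: Pab(L + a)/(6LEI) = 283.1/EI
  span YZ: point load 99 at a = 3.75: Pab(L + b)/(6LEI) = 96.68/EI
  relative rotation θ_0 = (283.1 + 96.68)/EI = 379.8/EI
A unit hogging moment at Y produces rotation L₁/(3EI) + L₂/(3EI) = 4.533/EI.
Slope continuity at Y: θ_0 = M_Y·4.533/EI, so M_Y = 379.8/4.533 = 83.78 kN·m (hogging).
Span XY, ΣM about X with M_Y applied at Y: R_Y^{XY}·8.6 = 451.5 + 83.78, so R_Y^{XY} = 62.24 kN and R_X = 70 − 62.24 = 7.758 kN.
Span YZ, ΣM about Z: R_Y^{YZ}·5 = 123.8 + 83.78, so R_Y^{YZ} = 41.51 kN and R_Z = 99 − 41.51 = 57.49 kN.
R_Y = 62.24 + 41.51 = 103.7 kN.

R_Y = 103.7 kN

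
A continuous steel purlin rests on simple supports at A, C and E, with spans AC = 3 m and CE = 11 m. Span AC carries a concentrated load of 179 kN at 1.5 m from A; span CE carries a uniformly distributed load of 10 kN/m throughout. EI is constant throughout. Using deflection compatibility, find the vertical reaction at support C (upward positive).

R_C = 204.1 kN

Take M_C as the redundant. Released structure: two simple spans AC and CE with a hinge at C.
Rotations at C on the released spans (each span's end-slope, ×1/EI):
  span AC: point load 179 at a = 1.5: Pab(L + a)/(6LEI) = 100.7/EI
  span CE: UDL 10: wL³/(24EI) = 554.6/EI
  relative rotation θ_0 = (100.7 + 554.6)/EI = 655.3/EI
A unit hogging moment at C produces rotation L₁/(3EI) + L₂/(3EI) = 4.667/EI.
Slope continuity at C: θ_0 = M_C·4.667/EI, so M_C = 655.3/4.667 = 140.4 kN·m (hogging).
Span AC, ΣM about A with M_C applied at C: R_C^{AC}·3 = 268.5 + 140.4, so R_C^{AC} = 136.3 kN and R_A = 179 − 136.3 = 42.69 kN.
Span CE, ΣM about E: R_C^{CE}·11 = 605 + 140.4, so R_C^{CE} = 67.77 kN and R_E = 110 − 67.77 = 42.23 kN.
R_C = 136.3 + 67.77 = 204.1 kN.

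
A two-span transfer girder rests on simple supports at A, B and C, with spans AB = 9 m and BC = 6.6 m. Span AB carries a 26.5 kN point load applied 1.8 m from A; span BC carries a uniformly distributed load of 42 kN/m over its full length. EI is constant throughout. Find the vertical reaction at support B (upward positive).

R_B = 172.8 kN

Release continuity at B by inserting a hinge; the redundant is the internal moment M_B. The primary structure is two simply-supported spans AB and BC.
Rotations at B on the released spans (each span's end-slope, ×1/EI):
  span AB: point load 26.5 at a = 1.8: Pab(L + a)/(6LEI) = 68.69/EI
  span BC: UDL 42: wL³/(24EI) = 503.1/EI
  relative rotation θ_0 = (68.69 + 503.1)/EI = 571.8/EI
A unit hogging moment at B produces rotation L₁/(3EI) + L₂/(3EI) = 5.2/EI.
Slope continuity at B: θ_0 = M_B·5.2/EI, so M_B = 571.8/5.2 = 110 kN·m (hogging).
Span AB, ΣM about A with M_B applied at B: R_B^{AB}·9 = 47.7 + 110, so R_B^{AB} = 17.52 kN and R_A = 26.5 − 17.52 = 8.982 kN.
Span BC, ΣM about C: R_B^{BC}·6.6 = 914.8 + 110, so R_B^{BC} = 155.3 kN and R_C = 277.2 − 155.3 = 121.9 kN.
R_B = 17.52 + 155.3 = 172.8 kN.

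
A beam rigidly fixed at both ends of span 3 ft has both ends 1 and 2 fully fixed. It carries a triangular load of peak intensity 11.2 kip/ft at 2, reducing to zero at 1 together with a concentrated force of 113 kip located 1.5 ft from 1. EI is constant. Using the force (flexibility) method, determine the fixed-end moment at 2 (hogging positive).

Release both end moments; the primary structure is a simply-supported span 12 with redundants M_1 and M_2.
On the primary (simply-supported) span, the end slopes from the loading are:
  at 1: triangular load, peak 11.2: 7w₀L³/(360EI) = 5.88/EI
  at 2: triangular load, peak 11.2: w₀L³/(45EI) = 6.72/EI
  at 1: point load 113 at a = 1.5: Pab(L + b)/(6LEI) = 63.56/EI
  at 2: point load 113 at a = 1.5: Pab(L + a)/(6LEI) = 63.56/EI
  θ_10 = 69.44/EI,  θ_20 = 70.28/EI
Flexibility coefficients: a unit moment at one end gives L/(3EI) there and L/(6EI) at the far end, so f₁₁ = f₂₂ = 1/EI and f₁₂ = f₂₁ = 0.5/EI.
Compatibility — zero rotation at each built-in end:
  1 M_1 + 0.5 M_2 = 69.44
  0.5 M_1 + 1 M_2 = 70.28
Solving the pair gives M_1 = 45.73 kip·ft and M_2 = 47.41 kip·ft (hogging).

M_2 = 47.41 kip·ft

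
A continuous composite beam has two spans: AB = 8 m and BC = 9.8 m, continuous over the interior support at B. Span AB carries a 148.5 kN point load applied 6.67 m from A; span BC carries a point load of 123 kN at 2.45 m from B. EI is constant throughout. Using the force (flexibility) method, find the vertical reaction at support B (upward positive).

R_B = 256.2 kN

Release continuity at B by inserting a hinge; the redundant is the internal moment M_B. The primary structure is two simply-supported spans AB and BC.
Discontinuity in slope at B on the released structure — sum the simple-span end rotations:
  span AB: point load 148.5 at a = 6.67: Pab(L + a)/(6LEI) = 402.6/EI
  span BC: point load 123 at a = 2.45: Pab(L + b)/(6LEI) = 646/EI
  relative rotation θ_0 = (402.6 + 646)/EI = 1049/EI
A unit hogging moment at B produces rotation L₁/(3EI) + L₂/(3EI) = 5.933/EI.
Slope continuity at B: θ_0 = M_B·5.933/EI, so M_B = 1049/5.933 = 176.7 kN·m (hogging).
Span AB, ΣM about A with M_B applied at B: R_B^{AB}·8 = 990.5 + 176.7, so R_B^{AB} = 145.9 kN and R_A = 148.5 − 145.9 = 2.596 kN.
Span BC, ΣM about C: R_B^{BC}·9.8 = 904 + 176.7, so R_B^{BC} = 110.3 kN and R_C = 123 − 110.3 = 12.72 kN.
R_B = 145.9 + 110.3 = 256.2 kN.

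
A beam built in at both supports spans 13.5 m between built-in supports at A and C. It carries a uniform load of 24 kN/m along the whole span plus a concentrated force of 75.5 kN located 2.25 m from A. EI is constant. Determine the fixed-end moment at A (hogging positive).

Take the two fixed-end moments M_A, M_C as redundants; the released structure is the simple span AC.
On the primary (simply-supported) span, the end slopes from the loading are:
  at A: UDL 24: wL³/(24EI) = 2460/EI
  at C: UDL 24: wL³/(24EI) = 2460/EI
  at A: point load 75.5 at a = 2.25: Pab(L + b)/(6LEI) = 583.9/EI
  at C: point load 75.5 at a = 2.25: Pab(L + a)/(6LEI) = 371.6/EI
  θ_A0 = 3044/EI,  θ_C0 = 2832/EI
Flexibility coefficients: a unit moment at one end gives L/(3EI) there and L/(6EI) at the far end, so f₁₁ = f₂₂ = 4.5/EI and f₁₂ = f₂₁ = 2.25/EI.
Compatibility — zero rotation at each built-in end:
  4.5 M_A + 2.25 M_C = 3044
  2.25 M_A + 4.5 M_C = 2832
Solving the pair gives M_A = 482.5 kN·m and M_C = 388.1 kN·m (hogging).

M_A = 482.5 kN·m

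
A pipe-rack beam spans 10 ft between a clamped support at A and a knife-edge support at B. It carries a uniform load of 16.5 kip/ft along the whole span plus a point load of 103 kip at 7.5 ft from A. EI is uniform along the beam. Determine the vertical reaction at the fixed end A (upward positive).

R_A = 140.9 kip

Release the roller at B. Primary structure: cantilever fixed at A.
Free-end deflection of the primary structure under the applied loading (downward +):
  UDL 16.5: wL⁴/(8EI) = 20625/EI
  point load 103 at a = 7.5: Pa²(3L − a)/(6EI) = 21727/EI
  δ_0 = 42352/EI
Flexibility coefficient — unit upward force at B: δ_{BB} = L³/(3EI) = 333.3/EI.
Compatibility at B: δ_0 − R_B·δ_{BB} = 0, so R_B = 42352/333.3 = 127.1 kip.
Vertical equilibrium: R_A = ΣP − R_B = 268 − 127.1 = 140.9 kip.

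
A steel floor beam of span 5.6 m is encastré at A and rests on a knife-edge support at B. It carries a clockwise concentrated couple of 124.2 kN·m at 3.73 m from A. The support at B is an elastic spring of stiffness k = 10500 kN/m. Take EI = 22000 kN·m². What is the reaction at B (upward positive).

R_B = 28.54 kN

Take the reaction at B as the redundant and release it; the primary structure is a cantilever fixed at A.
Deflection at B on the released cantilever, summing each load's contribution:
  clockwise couple 124.2 at a = 3.73: M₀a(2L − a)/(2EI) = 1730/EI
Tip deflection under a unit load at B: L³/(3EI) = 58.54/EI.
With EI = 22000 kN·m²: δ_0 = 0.07865 m and δ_{BB} = 0.002661 m/kN.
Compatibility — the spring shortens by R_B/k under the reaction it provides: δ_0 − R_B·δ_{BB} = R_B/k. With 1/k = 0.000095 m/kN, R_B = δ_0 / (δ_{BB} + 1/k) = 0.07865 / (0.002661 + 0.000095) = 28.54 kN.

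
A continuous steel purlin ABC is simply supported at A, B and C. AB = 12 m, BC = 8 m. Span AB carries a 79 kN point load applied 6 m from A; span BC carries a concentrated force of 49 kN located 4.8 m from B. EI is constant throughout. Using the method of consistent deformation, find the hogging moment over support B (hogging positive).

M_B = 133 kN·m

Take M_B as the redundant. Released structure: two simple spans AB and BC with a hinge at B.
Rotations at B on the released spans (each span's end-slope, ×1/EI):
  span AB: point load 79 at a = 6: Pab(L + a)/(6LEI) = 711/EI
  span BC: point load 49 at a = 4.8: Pab(L + b)/(6LEI) = 175.6/EI
  relative rotation θ_0 = (711 + 175.6)/EI = 886.6/EI
A unit hogging moment at B produces rotation L₁/(3EI) + L₂/(3EI) = 6.667/EI.
Compatibility: M_B·(L₁+L₂)/(3EI) = θ_0, giving M_B = 133 kN·m (hogging).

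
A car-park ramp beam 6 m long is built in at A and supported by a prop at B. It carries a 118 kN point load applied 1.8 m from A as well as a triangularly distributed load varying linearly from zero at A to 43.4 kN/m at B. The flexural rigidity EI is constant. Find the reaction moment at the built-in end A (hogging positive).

M_A = 217.5 kN·m

Choose R_B as the redundant. The primary structure is the cantilever fixed at A.
Downward deflection at the released point B due to the loads:
  point load 118 at a = 1.8: Pa²(3L − a)/(6EI) = 1032/EI
  triangular load, peak 43.4 at the free end: 11w₀L⁴/(120EI) = 5156/EI
  δ_0 = 6188/EI
Tip deflection under a unit load at B: L³/(3EI) = 72/EI.
The prop prevents deflection at B: R_B = δ_0/δ_{BB} = 6188/72 = 85.95 kN.
Moment equilibrium about A: M_A = Σ(load moments about A) − R_B·L = 733.2 − 85.95×6 = 217.5 kN·m.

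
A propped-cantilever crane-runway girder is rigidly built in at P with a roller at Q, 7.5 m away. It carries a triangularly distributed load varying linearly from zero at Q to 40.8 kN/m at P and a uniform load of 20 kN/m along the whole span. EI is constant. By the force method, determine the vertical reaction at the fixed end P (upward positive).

R_P = 216.2 kN

Remove the prop at Q; the released (primary) structure is a cantilever built in at P.
Deflection at Q on the released cantilever, summing each load's contribution:
  triangular load, peak 40.8 at the fixed end: w₀L⁴/(30EI) = 4303/EI
  UDL 20: wL⁴/(8EI) = 7910/EI
  δ_0 = 12213/EI
Flexibility coefficient — unit upward force at Q: δ_{QQ} = L³/(3EI) = 140.6/EI.
Compatibility at Q: δ_0 − R_Q·δ_{QQ} = 0, so R_Q = 12213/140.6 = 86.85 kN.
Vertical equilibrium: R_P = ΣP − R_Q = 303 − 86.85 = 216.2 kN.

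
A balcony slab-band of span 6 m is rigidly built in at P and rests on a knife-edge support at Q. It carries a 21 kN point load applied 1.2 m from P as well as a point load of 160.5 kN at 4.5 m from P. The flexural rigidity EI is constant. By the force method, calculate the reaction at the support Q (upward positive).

Take the reaction at Q as the redundant and release it; the primary structure is a cantilever fixed at P.
Primary-structure tip deflection at Q by superposition:
  point load 21 at a = 1.2: Pa²(3L − a)/(6EI) = 84.67/EI
  point load 160.5 at a = 4.5: Pa²(3L − a)/(6EI) = 7313/EI
  δ_0 = 7397/EI
Tip deflection under a unit load at Q: L³/(3EI) = 72/EI.
Compatibility at Q: δ_0 − R_Q·δ_{QQ} = 0, so R_Q = 7397/72 = 102.7 kN.

R_Q = 102.7 kN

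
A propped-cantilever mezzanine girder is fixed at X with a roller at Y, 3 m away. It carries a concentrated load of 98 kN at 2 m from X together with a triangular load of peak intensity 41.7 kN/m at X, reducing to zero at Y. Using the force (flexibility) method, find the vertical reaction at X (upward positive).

R_X = 97.23 kN

Remove the prop at Y; the released (primary) structure is a cantilever built in at X.
Free-end deflection of the primary structure under the applied loading (downward +):
  point load 98 at a = 2: Pa²(3L − a)/(6EI) = 457.3/EI
  triangular load, peak 41.7 at the fixed end: w₀L⁴/(30EI) = 112.6/EI
  δ_0 = 569.9/EI
Tip deflection under a unit load at Y: L³/(3EI) = 9/EI.
The prop prevents deflection at Y: R_Y = δ_0/δ_{YY} = 569.9/9 = 63.32 kN.
Vertical equilibrium: R_X = ΣP − R_Y = 160.6 − 63.32 = 97.23 kN.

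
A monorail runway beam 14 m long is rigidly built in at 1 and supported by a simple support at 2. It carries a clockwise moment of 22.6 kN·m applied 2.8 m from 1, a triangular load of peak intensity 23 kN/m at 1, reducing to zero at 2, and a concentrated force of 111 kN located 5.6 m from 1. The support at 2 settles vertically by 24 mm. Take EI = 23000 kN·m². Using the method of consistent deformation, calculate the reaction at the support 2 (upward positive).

Release the roller at 2. Primary structure: cantilever fixed at 1.
Deflection at 2 on the released cantilever, summing each load's contribution:
  clockwise couple 22.6 at a = 2.8: M₀a(2L − a)/(2EI) = 797.3/EI
  triangular load, peak 23 at the fixed end: w₀L⁴/(30EI) = 29452/EI
  point load 111 at a = 5.6: Pa²(3L − a)/(6EI) = 21118/EI
  δ_0 = 51367/EI
Tip deflection under a unit load at 2: L³/(3EI) = 914.7/EI.
With EI = 23000 kN·m²: δ_0 = 2.2334 m and δ_{22} = 0.039768 m/kN.
Compatibility — the beam at 2 must follow the support down by 0.024 m: δ_0 − R_2·δ_{22} = 0.024, so R_2 = (2.2334 − 0.024)/0.039768 = 55.56 kN.

R_2 = 55.56 kN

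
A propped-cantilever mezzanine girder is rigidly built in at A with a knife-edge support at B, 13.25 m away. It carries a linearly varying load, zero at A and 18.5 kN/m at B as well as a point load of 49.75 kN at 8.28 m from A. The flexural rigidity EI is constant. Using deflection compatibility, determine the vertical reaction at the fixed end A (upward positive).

Take the reaction at B as the redundant and release it; the primary structure is a cantilever fixed at A.
Downward deflection at the released point B due to the loads:
  triangular load, peak 18.5 at the free end: 11w₀L⁴/(120EI) = 52269/EI
  point load 49.75 at a = 8.28: Pa²(3L − a)/(6EI) = 17890/EI
  δ_0 = 70159/EI
Flexibility coefficient — unit upward force at B: δ_{BB} = L³/(3EI) = 775.4/EI.
The prop prevents deflection at B: R_B = δ_0/δ_{BB} = 70159/775.4 = 90.48 kN.
Vertical equilibrium: R_A = ΣP − R_B = 172.3 − 90.48 = 81.83 kN.

R_A = 81.83 kN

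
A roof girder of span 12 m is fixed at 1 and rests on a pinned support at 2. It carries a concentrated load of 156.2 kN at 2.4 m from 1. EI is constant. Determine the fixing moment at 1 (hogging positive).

M_1 = 269.9 kN·m

Remove the prop at 2; the released (primary) structure is a cantilever built in at 1.
Primary-structure tip deflection at 2 by superposition:
  point load 156.2 at a = 2.4: Pa²(3L − a)/(6EI) = 5038/EI
Tip deflection under a unit load at 2: L³/(3EI) = 576/EI.
The prop prevents deflection at 2: R_2 = δ_0/δ_{22} = 5038/576 = 8.747 kN.
Moment equilibrium about 1: M_1 = Σ(load moments about 1) − R_2·L = 374.9 − 8.747×12 = 269.9 kN·m.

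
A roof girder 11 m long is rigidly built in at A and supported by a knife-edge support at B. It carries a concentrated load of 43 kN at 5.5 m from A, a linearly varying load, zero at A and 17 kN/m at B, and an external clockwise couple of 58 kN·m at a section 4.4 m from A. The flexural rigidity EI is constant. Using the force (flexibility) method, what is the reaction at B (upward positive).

Release the roller at B. Primary structure: cantilever fixed at A.
Downward deflection at the released point B due to the loads:
  point load 43 at a = 5.5: Pa²(3L − a)/(6EI) = 5962/EI
  triangular load, peak 17 at the free end: 11w₀L⁴/(120EI) = 22816/EI
  clockwise couple 58 at a = 4.4: M₀a(2L − a)/(2EI) = 2246/EI
  δ_0 = 31023/EI
Tip deflection under a unit load at B: L³/(3EI) = 443.7/EI.
Compatibility at B: δ_0 − R_B·δ_{BB} = 0, so R_B = 31023/443.7 = 69.92 kN.

R_B = 69.92 kN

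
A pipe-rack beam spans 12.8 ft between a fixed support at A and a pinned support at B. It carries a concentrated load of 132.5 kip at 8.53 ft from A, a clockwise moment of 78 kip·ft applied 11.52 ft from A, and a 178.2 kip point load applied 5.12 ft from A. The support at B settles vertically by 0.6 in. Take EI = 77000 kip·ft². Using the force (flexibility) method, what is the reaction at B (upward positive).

R_B = 109.3 kip

Release the roller at B. Primary structure: cantilever fixed at A.
Downward deflection at the released point B due to the loads:
  point load 132.5 at a = 8.53: Pa²(3L − a)/(6EI) = 47995/EI
  clockwise couple 78 at a = 11.52: M₀a(2L − a)/(2EI) = 6326/EI
  point load 178.2 at a = 5.12: Pa²(3L − a)/(6EI) = 25911/EI
  δ_0 = 80232/EI
Tip deflection under a unit load at B: L³/(3EI) = 699.1/EI.
With EI = 77000 kip·ft²: δ_0 = 1.042 ft and δ_{BB} = 0.009079 ft/kip.
Compatibility — the beam at B must follow the support down by 0.05 ft: δ_0 − R_B·δ_{BB} = 0.05, so R_B = (1.042 − 0.05)/0.009079 = 109.3 kip.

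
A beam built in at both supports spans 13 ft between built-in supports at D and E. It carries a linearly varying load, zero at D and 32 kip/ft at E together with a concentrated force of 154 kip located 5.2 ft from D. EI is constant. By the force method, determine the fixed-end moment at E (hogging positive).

M_E = 462.6 kip·ft

Release both end moments; the primary structure is a simply-supported span DE with redundants M_D and M_E.
End rotations of the released simple span under the applied load (×1/EI):
  at D: triangular load, peak 32: 7w₀L³/(360EI) = 1367/EI
  at E: triangular load, peak 32: w₀L³/(45EI) = 1562/EI
  at D: point load 154 at a = 5.2: Pab(L + b)/(6LEI) = 1666/EI
  at E: point load 154 at a = 5.2: Pab(L + a)/(6LEI) = 1457/EI
  θ_D0 = 3033/EI,  θ_E0 = 3020/EI
Flexibility coefficients: a unit moment at one end gives L/(3EI) there and L/(6EI) at the far end, so f₁₁ = f₂₂ = 4.333/EI and f₁₂ = f₂₁ = 2.167/EI.
Compatibility — zero rotation at each built-in end:
  4.333 M_D + 2.167 M_E = 3033
  2.167 M_D + 4.333 M_E = 3020
Solving the pair gives M_D = 468.6 kip·ft and M_E = 462.6 kip·ft (hogging).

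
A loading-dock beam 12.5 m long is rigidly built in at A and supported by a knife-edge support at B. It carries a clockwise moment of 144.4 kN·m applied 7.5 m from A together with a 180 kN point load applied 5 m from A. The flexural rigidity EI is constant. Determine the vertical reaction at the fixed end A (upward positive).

R_A = 128 kN

Choose R_B as the redundant. The primary structure is the cantilever fixed at A.
Free-end deflection of the primary structure under the applied loading (downward +):
  clockwise couple 144.4 at a = 7.5: M₀a(2L − a)/(2EI) = 9476/EI
  point load 180 at a = 5: Pa²(3L − a)/(6EI) = 24375/EI
  δ_0 = 33851/EI
Flexibility coefficient — unit upward force at B: δ_{BB} = L³/(3EI) = 651/EI.
Compatibility at B: δ_0 − R_B·δ_{BB} = 0, so R_B = 33851/651 = 52 kN.
Vertical equilibrium: R_A = ΣP − R_B = 180 − 52 = 128 kN.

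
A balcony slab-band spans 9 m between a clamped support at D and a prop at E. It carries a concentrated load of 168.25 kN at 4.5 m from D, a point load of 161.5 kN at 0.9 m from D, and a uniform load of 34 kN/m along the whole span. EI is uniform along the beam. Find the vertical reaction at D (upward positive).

R_D = 466.1 kN

Remove the prop at E; the released (primary) structure is a cantilever built in at D.
Downward deflection at the released point E due to the loads:
  point load 168.25 at a = 4.5: Pa²(3L − a)/(6EI) = 12776/EI
  point load 161.5 at a = 0.9: Pa²(3L − a)/(6EI) = 569/EI
  UDL 34: wL⁴/(8EI) = 27884/EI
  δ_0 = 41230/EI
Tip deflection under a unit load at E: L³/(3EI) = 243/EI.
Compatibility at E: δ_0 − R_E·δ_{EE} = 0, so R_E = 41230/243 = 169.7 kN.
Vertical equilibrium: R_D = ΣP − R_E = 635.8 − 169.7 = 466.1 kN.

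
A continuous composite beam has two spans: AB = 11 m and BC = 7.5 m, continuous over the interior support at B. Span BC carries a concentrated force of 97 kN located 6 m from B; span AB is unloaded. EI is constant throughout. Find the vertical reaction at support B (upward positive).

Take M_B as the redundant. Released structure: two simple spans AB and BC with a hinge at B.
Discontinuity in slope at B on the released structure — sum the simple-span end rotations:
  span BC: point load 97 at a = 6: Pab(L + b)/(6LEI) = 174.6/EI
  relative rotation θ_0 = (0 + 174.6)/EI = 174.6/EI
A unit hogging moment at B produces rotation L₁/(3EI) + L₂/(3EI) = 6.167/EI.
Slope continuity at B: θ_0 = M_B·6.167/EI, so M_B = 174.6/6.167 = 28.31 kN·m (hogging).
Span AB, ΣM about A with M_B applied at B: R_B^{AB}·11 = 0 + 28.31, so R_B^{AB} = 2.574 kN and R_A = 0 − 2.574 = -2.574 kN.
Span BC, ΣM about C: R_B^{BC}·7.5 = 145.5 + 28.31, so R_B^{BC} = 23.18 kN and R_C = 97 − 23.18 = 73.82 kN.
R_B = 2.574 + 23.18 = 25.75 kN.

R_B = 25.75 kN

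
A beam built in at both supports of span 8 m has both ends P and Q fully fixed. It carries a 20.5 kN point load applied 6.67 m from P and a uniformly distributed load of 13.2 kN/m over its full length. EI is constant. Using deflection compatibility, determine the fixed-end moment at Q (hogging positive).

M_Q = 89.35 kN·m

Take the two fixed-end moments M_P, M_Q as redundants; the released structure is the simple span PQ.
End rotations of the released simple span under the applied load (×1/EI):
  at P: point load 20.5 at a = 6.67: Pab(L + b)/(6LEI) = 35.35/EI
  at Q: point load 20.5 at a = 6.67: Pab(L + a)/(6LEI) = 55.58/EI
  at P: UDL 13.2: wL³/(24EI) = 281.6/EI
  at Q: UDL 13.2: wL³/(24EI) = 281.6/EI
  θ_P0 = 316.9/EI,  θ_Q0 = 337.2/EI
Flexibility coefficients: a unit moment at one end gives L/(3EI) there and L/(6EI) at the far end, so f₁₁ = f₂₂ = 2.667/EI and f₁₂ = f₂₁ = 1.333/EI.
Compatibility — zero rotation at each built-in end:
  2.667 M_P + 1.333 M_Q = 316.9
  1.333 M_P + 2.667 M_Q = 337.2
Solving the pair gives M_P = 74.18 kN·m and M_Q = 89.35 kN·m (hogging).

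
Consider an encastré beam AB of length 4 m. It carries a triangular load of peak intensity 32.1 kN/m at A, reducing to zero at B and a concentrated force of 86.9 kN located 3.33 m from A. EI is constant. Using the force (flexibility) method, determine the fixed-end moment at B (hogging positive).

Release both end moments; the primary structure is a simply-supported span AB with redundants M_A and M_B.
On the primary (simply-supported) span, the end slopes from the loading are:
  at A: triangular load, peak 32.1: w₀L³/(45EI) = 45.65/EI
  at B: triangular load, peak 32.1: 7w₀L³/(360EI) = 39.95/EI
  at A: point load 86.9 at a = 3.33: Pab(L + b)/(6LEI) = 37.73/EI
  at B: point load 86.9 at a = 3.33: Pab(L + a)/(6LEI) = 59.21/EI
  θ_A0 = 83.38/EI,  θ_B0 = 99.16/EI
Flexibility coefficients: a unit moment at one end gives L/(3EI) there and L/(6EI) at the far end, so f₁₁ = f₂₂ = 1.333/EI and f₁₂ = f₂₁ = 0.6667/EI.
Compatibility — zero rotation at each built-in end:
  1.333 M_A + 0.6667 M_B = 83.38
  0.6667 M_A + 1.333 M_B = 99.16
Solving the pair gives M_A = 33.8 kN·m and M_B = 57.47 kN·m (hogging).

M_B = 57.47 kN·m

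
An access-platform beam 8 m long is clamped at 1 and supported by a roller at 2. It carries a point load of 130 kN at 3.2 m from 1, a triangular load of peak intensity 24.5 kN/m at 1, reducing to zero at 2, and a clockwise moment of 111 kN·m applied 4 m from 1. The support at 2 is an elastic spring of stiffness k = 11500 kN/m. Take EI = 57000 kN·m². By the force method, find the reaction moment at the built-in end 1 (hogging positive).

M_1 = 304.4 kN·m

Choose R_2 as the redundant. The primary structure is the cantilever fixed at 1.
Primary-structure tip deflection at 2 by superposition:
  point load 130 at a = 3.2: Pa²(3L − a)/(6EI) = 4615/EI
  triangular load, peak 24.5 at the fixed end: w₀L⁴/(30EI) = 3345/EI
  clockwise couple 111 at a = 4: M₀a(2L − a)/(2EI) = 2664/EI
  δ_0 = 10624/EI
Flexibility coefficient — unit upward force at 2: δ_{22} = L³/(3EI) = 170.7/EI.
With EI = 57000 kN·m²: δ_0 = 0.18638 m and δ_{22} = 0.002994 m/kN.
Compatibility — the spring shortens by R_2/k under the reaction it provides: δ_0 − R_2·δ_{22} = R_2/k. With 1/k = 0.000087 m/kN, R_2 = δ_0 / (δ_{22} + 1/k) = 0.18638 / (0.002994 + 0.000087) = 60.49 kN.
Moment equilibrium about 1: M_1 = Σ(load moments about 1) − R_2·L = 788.3 − 60.49×8 = 304.4 kN·m.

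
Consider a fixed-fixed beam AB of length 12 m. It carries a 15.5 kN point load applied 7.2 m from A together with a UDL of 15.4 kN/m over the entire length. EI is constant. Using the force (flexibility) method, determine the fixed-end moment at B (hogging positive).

M_B = 211.6 kN·m

Release both end moments; the primary structure is a simply-supported span AB with redundants M_A and M_B.
End rotations of the released simple span under the applied load (×1/EI):
  at A: point load 15.5 at a = 7.2: Pab(L + b)/(6LEI) = 125/EI
  at B: point load 15.5 at a = 7.2: Pab(L + a)/(6LEI) = 142.8/EI
  at A: UDL 15.4: wL³/(24EI) = 1109/EI
  at B: UDL 15.4: wL³/(24EI) = 1109/EI
  θ_A0 = 1234/EI,  θ_B0 = 1252/EI
Flexibility coefficients: a unit moment at one end gives L/(3EI) there and L/(6EI) at the far end, so f₁₁ = f₂₂ = 4/EI and f₁₂ = f₂₁ = 2/EI.
Compatibility — zero rotation at each built-in end:
  4 M_A + 2 M_B = 1234
  2 M_A + 4 M_B = 1252
Solving the pair gives M_A = 202.7 kN·m and M_B = 211.6 kN·m (hogging).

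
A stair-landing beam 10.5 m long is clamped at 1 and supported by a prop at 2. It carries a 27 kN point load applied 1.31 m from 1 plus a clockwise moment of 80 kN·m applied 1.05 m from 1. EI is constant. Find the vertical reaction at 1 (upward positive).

Choose R_2 as the redundant. The primary structure is the cantilever fixed at 1.
Free-end deflection of the primary structure under the applied loading (downward +):
  point load 27 at a = 1.31: Pa²(3L − a)/(6EI) = 233.1/EI
  clockwise couple 80 at a = 1.05: M₀a(2L − a)/(2EI) = 837.9/EI
  δ_0 = 1071/EI
Tip deflection under a unit load at 2: L³/(3EI) = 385.9/EI.
Compatibility at 2: δ_0 − R_2·δ_{22} = 0, so R_2 = 1071/385.9 = 2.776 kN.
Vertical equilibrium: R_1 = ΣP − R_2 = 27 − 2.776 = 24.22 kN.

R_1 = 24.22 kN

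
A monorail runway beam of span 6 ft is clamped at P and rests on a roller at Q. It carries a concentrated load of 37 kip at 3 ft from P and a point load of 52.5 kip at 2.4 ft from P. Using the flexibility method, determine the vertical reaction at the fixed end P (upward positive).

Take the reaction at Q as the redundant and release it; the primary structure is a cantilever fixed at P.
Deflection at Q on the released cantilever, summing each load's contribution:
  point load 37 at a = 3: Pa²(3L − a)/(6EI) = 832.5/EI
  point load 52.5 at a = 2.4: Pa²(3L − a)/(6EI) = 786.2/EI
  δ_0 = 1619/EI
Tip deflection under a unit load at Q: L³/(3EI) = 72/EI.
Compatibility at Q: δ_0 − R_Q·δ_{QQ} = 0, so R_Q = 1619/72 = 22.48 kip.
Vertical equilibrium: R_P = ΣP − R_Q = 89.5 − 22.48 = 67.02 kip.

R_P = 67.02 kip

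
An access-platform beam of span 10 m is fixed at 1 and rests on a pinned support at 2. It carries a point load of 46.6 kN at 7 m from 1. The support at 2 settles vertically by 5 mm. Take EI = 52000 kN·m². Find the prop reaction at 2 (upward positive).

Choose R_2 as the redundant. The primary structure is the cantilever fixed at 1.
Downward deflection at the released point 2 due to the loads:
  point load 46.6 at a = 7: Pa²(3L − a)/(6EI) = 8753/EI
Flexibility coefficient — unit upward force at 2: δ_{22} = L³/(3EI) = 333.3/EI.
With EI = 52000 kN·m²: δ_0 = 0.16833 m and δ_{22} = 0.00641 m/kN.
Compatibility — the beam at 2 must follow the support down by 0.005 m: δ_0 − R_2·δ_{22} = 0.005, so R_2 = (0.16833 − 0.005)/0.00641 = 25.48 kN.

R_2 = 25.48 kN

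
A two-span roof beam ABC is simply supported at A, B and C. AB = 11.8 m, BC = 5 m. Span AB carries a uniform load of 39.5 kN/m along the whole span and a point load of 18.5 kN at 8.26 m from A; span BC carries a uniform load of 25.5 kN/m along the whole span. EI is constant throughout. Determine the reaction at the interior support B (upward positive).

Release continuity at B by inserting a hinge; the redundant is the internal moment M_B. The primary structure is two simply-supported spans AB and BC.
Discontinuity in slope at B on the released structure — sum the simple-span end rotations:
  span AB: UDL 39.5: wL³/(24EI) = 2704/EI
  span AB: point load 18.5 at a = 8.26: Pab(L + a)/(6LEI) = 153.3/EI
  span BC: UDL 25.5: wL³/(24EI) = 132.8/EI
  relative rotation θ_0 = (2857 + 132.8)/EI = 2990/EI
A unit hogging moment at B produces rotation L₁/(3EI) + L₂/(3EI) = 5.6/EI.
Compatibility: M_B·(L₁+L₂)/(3EI) = θ_0, giving M_B = 534 kN·m (hogging).
Span AB, ΣM about A with M_B applied at B: R_B^{AB}·11.8 = 2903 + 534, so R_B^{AB} = 291.3 kN and R_A = 484.6 − 291.3 = 193.3 kN.
Span BC, ΣM about C: R_B^{BC}·5 = 318.8 + 534, so R_B^{BC} = 170.5 kN and R_C = 127.5 − 170.5 = -43.04 kN.
R_B = 291.3 + 170.5 = 461.8 kN.

R_B = 461.8 kN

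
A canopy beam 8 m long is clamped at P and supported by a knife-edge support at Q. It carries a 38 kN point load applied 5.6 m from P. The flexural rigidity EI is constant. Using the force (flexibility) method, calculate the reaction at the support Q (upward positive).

Remove the prop at Q; the released (primary) structure is a cantilever built in at P.
Free-end deflection of the primary structure under the applied loading (downward +):
  point load 38 at a = 5.6: Pa²(3L − a)/(6EI) = 3654/EI
Flexibility coefficient — unit upward force at Q: δ_{QQ} = L³/(3EI) = 170.7/EI.
Compatibility at Q: δ_0 − R_Q·δ_{QQ} = 0, so R_Q = 3654/170.7 = 21.41 kN.

R_Q = 21.41 kN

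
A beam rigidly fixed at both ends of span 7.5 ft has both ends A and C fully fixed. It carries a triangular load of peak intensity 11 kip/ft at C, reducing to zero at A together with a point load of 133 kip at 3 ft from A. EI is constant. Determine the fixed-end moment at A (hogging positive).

Take the two fixed-end moments M_A, M_C as redundants; the released structure is the simple span AC.
Simple-span end rotations at A and C under the given loads:
  at A: triangular load, peak 11: 7w₀L³/(360EI) = 90.23/EI
  at C: triangular load, peak 11: w₀L³/(45EI) = 103.1/EI
  at A: point load 133 at a = 3: Pab(L + b)/(6LEI) = 478.8/EI
  at C: point load 133 at a = 3: Pab(L + a)/(6LEI) = 418.9/EI
  θ_A0 = 569/EI,  θ_C0 = 522.1/EI
Flexibility coefficients: a unit moment at one end gives L/(3EI) there and L/(6EI) at the far end, so f₁₁ = f₂₂ = 2.5/EI and f₁₂ = f₂₁ = 1.25/EI.
Compatibility — zero rotation at each built-in end:
  2.5 M_A + 1.25 M_C = 569
  1.25 M_A + 2.5 M_C = 522.1
Solving the pair gives M_A = 164.3 kip·ft and M_C = 126.7 kip·ft (hogging).

M_A = 164.3 kip·ft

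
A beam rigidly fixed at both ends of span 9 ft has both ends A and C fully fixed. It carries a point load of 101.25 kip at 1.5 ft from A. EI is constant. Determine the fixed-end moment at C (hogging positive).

M_C = 21.09 kip·ft

Release both end moments; the primary structure is a simply-supported span AC with redundants M_A and M_C.
End rotations of the released simple span under the applied load (×1/EI):
  at A: point load 101.25 at a = 1.5: Pab(L + b)/(6LEI) = 348/EI
  at C: point load 101.25 at a = 1.5: Pab(L + a)/(6LEI) = 221.5/EI
  θ_A0 = 348/EI,  θ_C0 = 221.5/EI
Flexibility coefficients: a unit moment at one end gives L/(3EI) there and L/(6EI) at the far end, so f₁₁ = f₂₂ = 3/EI and f₁₂ = f₂₁ = 1.5/EI.
Compatibility — zero rotation at each built-in end:
  3 M_A + 1.5 M_C = 348
  1.5 M_A + 3 M_C = 221.5
Solving the pair gives M_A = 105.5 kip·ft and M_C = 21.09 kip·ft (hogging).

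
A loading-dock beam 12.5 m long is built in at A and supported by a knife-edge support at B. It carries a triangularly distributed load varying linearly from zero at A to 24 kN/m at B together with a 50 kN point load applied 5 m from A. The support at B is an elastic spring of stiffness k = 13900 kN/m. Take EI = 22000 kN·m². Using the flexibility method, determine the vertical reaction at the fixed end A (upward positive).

R_A = 107.3 kN

Release the roller at B. Primary structure: cantilever fixed at A.
Downward deflection at the released point B due to the loads:
  triangular load, peak 24 at the free end: 11w₀L⁴/(120EI) = 53711/EI
  point load 50 at a = 5: Pa²(3L − a)/(6EI) = 6771/EI
  δ_0 = 60482/EI
Flexibility coefficient — unit upward force at B: δ_{BB} = L³/(3EI) = 651/EI.
With EI = 22000 kN·m²: δ_0 = 2.7492 m and δ_{BB} = 0.029593 m/kN.
Compatibility — the spring shortens by R_B/k under the reaction it provides: δ_0 − R_B·δ_{BB} = R_B/k. With 1/k = 0.000072 m/kN, R_B = δ_0 / (δ_{BB} + 1/k) = 2.7492 / (0.029593 + 0.000072) = 92.67 kN.
Vertical equilibrium: R_A = ΣP − R_B = 200 − 92.67 = 107.3 kN.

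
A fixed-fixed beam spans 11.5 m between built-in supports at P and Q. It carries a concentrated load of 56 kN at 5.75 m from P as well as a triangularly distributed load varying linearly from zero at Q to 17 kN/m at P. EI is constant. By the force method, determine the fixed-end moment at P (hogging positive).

M_P = 192.9 kN·m

Release both end moments; the primary structure is a simply-supported span PQ with redundants M_P and M_Q.
On the primary (simply-supported) span, the end slopes from the loading are:
  at P: point load 56 at a = 5.75: Pab(L + b)/(6LEI) = 462.9/EI
  at Q: point load 56 at a = 5.75: Pab(L + a)/(6LEI) = 462.9/EI
  at P: triangular load, peak 17: w₀L³/(45EI) = 574.6/EI
  at Q: triangular load, peak 17: 7w₀L³/(360EI) = 502.7/EI
  θ_P0 = 1037/EI,  θ_Q0 = 965.6/EI
Flexibility coefficients: a unit moment at one end gives L/(3EI) there and L/(6EI) at the far end, so f₁₁ = f₂₂ = 3.833/EI and f₁₂ = f₂₁ = 1.917/EI.
Compatibility — zero rotation at each built-in end:
  3.833 M_P + 1.917 M_Q = 1037
  1.917 M_P + 3.833 M_Q = 965.6
Solving the pair gives M_P = 192.9 kN·m and M_Q = 155.4 kN·m (hogging).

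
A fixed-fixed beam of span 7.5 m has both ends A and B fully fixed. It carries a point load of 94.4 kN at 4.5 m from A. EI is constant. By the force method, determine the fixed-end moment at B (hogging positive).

M_B = 102 kN·m

Take the two fixed-end moments M_A, M_B as redundants; the released structure is the simple span AB.
On the primary (simply-supported) span, the end slopes from the loading are:
  at A: point load 94.4 at a = 4.5: Pab(L + b)/(6LEI) = 297.4/EI
  at B: point load 94.4 at a = 4.5: Pab(L + a)/(6LEI) = 339.8/EI
  θ_A0 = 297.4/EI,  θ_B0 = 339.8/EI
Flexibility coefficients: a unit moment at one end gives L/(3EI) there and L/(6EI) at the far end, so f₁₁ = f₂₂ = 2.5/EI and f₁₂ = f₂₁ = 1.25/EI.
Compatibility — zero rotation at each built-in end:
  2.5 M_A + 1.25 M_B = 297.4
  1.25 M_A + 2.5 M_B = 339.8
Solving the pair gives M_A = 67.97 kN·m and M_B = 102 kN·m (hogging).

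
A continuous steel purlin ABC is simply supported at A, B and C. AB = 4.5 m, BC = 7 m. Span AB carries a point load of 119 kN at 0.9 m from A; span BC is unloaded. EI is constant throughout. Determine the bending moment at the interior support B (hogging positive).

M_B = 20.12 kN·m

Release continuity at B by inserting a hinge; the redundant is the internal moment M_B. The primary structure is two simply-supported spans AB and BC.
Rotations at B on the released spans (each span's end-slope, ×1/EI):
  span AB: point load 119 at a = 0.9: Pab(L + a)/(6LEI) = 77.11/EI
  relative rotation θ_0 = (77.11 + 0)/EI = 77.11/EI
A unit hogging moment at B produces rotation L₁/(3EI) + L₂/(3EI) = 3.833/EI.
Compatibility: M_B·(L₁+L₂)/(3EI) = θ_0, giving M_B = 20.12 kN·m (hogging).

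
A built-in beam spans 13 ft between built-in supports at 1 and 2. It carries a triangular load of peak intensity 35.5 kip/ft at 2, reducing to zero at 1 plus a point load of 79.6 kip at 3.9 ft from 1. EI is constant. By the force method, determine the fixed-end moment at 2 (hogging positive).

M_2 = 365.2 kip·ft

Release both end moments; the primary structure is a simply-supported span 12 with redundants M_1 and M_2.
End rotations of the released simple span under the applied load (×1/EI):
  at 1: triangular load, peak 35.5: 7w₀L³/(360EI) = 1517/EI
  at 2: triangular load, peak 35.5: w₀L³/(45EI) = 1733/EI
  at 1: point load 79.6 at a = 3.9: Pab(L + b)/(6LEI) = 800.4/EI
  at 2: point load 79.6 at a = 3.9: Pab(L + a)/(6LEI) = 612.1/EI
  θ_10 = 2317/EI,  θ_20 = 2345/EI
Flexibility coefficients: a unit moment at one end gives L/(3EI) there and L/(6EI) at the far end, so f₁₁ = f₂₂ = 4.333/EI and f₁₂ = f₂₁ = 2.167/EI.
Compatibility — zero rotation at each built-in end:
  4.333 M_1 + 2.167 M_2 = 2317
  2.167 M_1 + 4.333 M_2 = 2345
Solving the pair gives M_1 = 352.1 kip·ft and M_2 = 365.2 kip·ft (hogging).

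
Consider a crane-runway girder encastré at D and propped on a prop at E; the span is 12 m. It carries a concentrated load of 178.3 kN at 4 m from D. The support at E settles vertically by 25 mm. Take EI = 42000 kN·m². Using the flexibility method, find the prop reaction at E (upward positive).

Release the roller at E. Primary structure: cantilever fixed at D.
Free-end deflection of the primary structure under the applied loading (downward +):
  point load 178.3 at a = 4: Pa²(3L − a)/(6EI) = 15215/EI
Flexibility coefficient — unit upward force at E: δ_{EE} = L³/(3EI) = 576/EI.
With EI = 42000 kN·m²: δ_0 = 0.36226 m and δ_{EE} = 0.013714 m/kN.
Compatibility — the beam at E must follow the support down by 0.025 m: δ_0 − R_E·δ_{EE} = 0.025, so R_E = (0.36226 − 0.025)/0.013714 = 24.59 kN.

R_E = 24.59 kN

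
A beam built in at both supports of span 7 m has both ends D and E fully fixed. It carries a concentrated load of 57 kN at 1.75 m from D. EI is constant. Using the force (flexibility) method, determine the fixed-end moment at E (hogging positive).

Take the two fixed-end moments M_D, M_E as redundants; the released structure is the simple span DE.
Simple-span end rotations at D and E under the given loads:
  at D: point load 57 at a = 1.75: Pab(L + b)/(6LEI) = 152.7/EI
  at E: point load 57 at a = 1.75: Pab(L + a)/(6LEI) = 109.1/EI
  θ_D0 = 152.7/EI,  θ_E0 = 109.1/EI
Flexibility coefficients: a unit moment at one end gives L/(3EI) there and L/(6EI) at the far end, so f₁₁ = f₂₂ = 2.333/EI and f₁₂ = f₂₁ = 1.167/EI.
Compatibility — zero rotation at each built-in end:
  2.333 M_D + 1.167 M_E = 152.7
  1.167 M_D + 2.333 M_E = 109.1
Solving the pair gives M_D = 56.11 kN·m and M_E = 18.7 kN·m (hogging).

M_E = 18.7 kN·m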